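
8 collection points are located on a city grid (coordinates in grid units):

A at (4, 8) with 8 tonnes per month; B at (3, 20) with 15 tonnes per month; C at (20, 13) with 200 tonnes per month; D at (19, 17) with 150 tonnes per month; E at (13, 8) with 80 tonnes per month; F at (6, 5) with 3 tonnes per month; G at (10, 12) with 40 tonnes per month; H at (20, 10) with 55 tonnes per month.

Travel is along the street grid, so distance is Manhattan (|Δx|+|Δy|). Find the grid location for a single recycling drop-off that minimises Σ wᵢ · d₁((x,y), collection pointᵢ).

Manhattan distance separates: Σwᵢ(|x−xᵢ|+|y−yᵢ|) = Σwᵢ|x−xᵢ| + Σwᵢ|y−yᵢ|, so x and y are optimised independently as 1-D weighted medians.
Total weight W = 551; half = 275.5.
x-coordinate, sorted with cumulative weight:
  x=3 (B, w=15) cum 15
  x=4 (A, w=8) cum 23
  x=6 (F, w=3) cum 26
  x=10 (G, w=40) cum 66
  x=13 (E, w=80) cum 146
  x=19 (D, w=150) cum 296  ← median
  x=20 (C, w=200) cum 496
  x=20 (H, w=55) cum 551
⇒ x* = 19
y-coordinate, sorted with cumulative weight:
  y=5 (F, w=3) cum 3
  y=8 (A, w=8) cum 11
  y=8 (E, w=80) cum 91
  y=10 (H, w=55) cum 146
  y=12 (G, w=40) cum 186
  y=13 (C, w=200) cum 386  ← median
  y=17 (D, w=150) cum 536
  y=20 (B, w=15) cum 551
⇒ y* = 13

(19, 13)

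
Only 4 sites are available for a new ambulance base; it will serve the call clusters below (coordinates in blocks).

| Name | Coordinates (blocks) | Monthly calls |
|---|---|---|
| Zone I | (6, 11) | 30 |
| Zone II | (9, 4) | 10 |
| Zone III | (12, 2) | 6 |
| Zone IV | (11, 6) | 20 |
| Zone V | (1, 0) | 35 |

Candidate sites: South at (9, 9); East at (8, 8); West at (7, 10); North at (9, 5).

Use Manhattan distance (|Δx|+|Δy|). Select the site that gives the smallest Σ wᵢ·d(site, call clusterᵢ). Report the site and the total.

Total weighted distance at each candidate:
  South (9, 9): total = 955
  East (8, 8): total = 885
  West (7, 10): total = 938
  North (9, 5): total = 831
Minimum is at North with total 831 blocks.

North, total 831 blocks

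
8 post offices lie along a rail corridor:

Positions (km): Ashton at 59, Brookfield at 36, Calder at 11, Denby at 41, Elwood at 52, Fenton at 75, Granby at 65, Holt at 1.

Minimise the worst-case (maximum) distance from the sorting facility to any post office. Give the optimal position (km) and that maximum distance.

location 38, max distance 37

The 1-center on a line is the midpoint of the two extreme points: leftmost at 1, rightmost at 75.
Optimal location = (1 + 75)/2 = 38; maximum distance = (75 − 1)/2 = 37.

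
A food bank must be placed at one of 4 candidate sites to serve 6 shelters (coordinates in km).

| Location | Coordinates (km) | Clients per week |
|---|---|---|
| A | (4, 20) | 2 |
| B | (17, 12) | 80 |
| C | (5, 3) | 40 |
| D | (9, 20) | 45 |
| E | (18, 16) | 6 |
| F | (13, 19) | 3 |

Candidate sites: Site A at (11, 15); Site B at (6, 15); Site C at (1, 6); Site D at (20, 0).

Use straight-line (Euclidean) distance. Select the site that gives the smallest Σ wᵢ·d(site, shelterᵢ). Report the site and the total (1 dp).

Total weighted distance at each candidate:
  Site A (11, 15): total = 1388.7
  Site B (6, 15): total = 1763.4
  Site C (1, 6): total = 2492.7
  Site D (20, 0): total = 2837.3
Minimum is at Site A with total 1388.7 km.

Site A, total 1388.7 km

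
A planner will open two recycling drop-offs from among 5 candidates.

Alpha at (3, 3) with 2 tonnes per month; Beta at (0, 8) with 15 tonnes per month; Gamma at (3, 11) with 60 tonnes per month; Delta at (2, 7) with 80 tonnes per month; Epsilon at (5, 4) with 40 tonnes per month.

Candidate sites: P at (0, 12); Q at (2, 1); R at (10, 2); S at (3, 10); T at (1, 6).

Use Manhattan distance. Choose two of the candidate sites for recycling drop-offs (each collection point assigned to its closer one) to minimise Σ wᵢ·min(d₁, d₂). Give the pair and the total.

Evaluate every pair (each demand assigned to the nearer of the two):
  {S, T}: total = 515
  {P, T}: total = 695
  {Q, S}: total = 701
  {R, S}: total = 749
  {P, S}: total = 774
  {Q, T}: total = 871
  {R, T}: total = 875
  {P, Q}: total = 1026
  {P, R}: total = 1156
  {Q, R}: total = 1521
Best pair: {S, T} with total 515.

{S, T}, total 515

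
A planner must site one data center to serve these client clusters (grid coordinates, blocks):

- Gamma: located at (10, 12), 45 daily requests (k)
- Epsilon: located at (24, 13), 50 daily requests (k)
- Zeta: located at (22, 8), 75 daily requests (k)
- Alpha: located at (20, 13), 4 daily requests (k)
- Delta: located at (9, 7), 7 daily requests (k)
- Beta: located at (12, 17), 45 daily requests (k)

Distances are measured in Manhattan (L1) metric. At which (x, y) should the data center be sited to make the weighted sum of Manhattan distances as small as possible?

Manhattan distance separates: Σwᵢ(|x−xᵢ|+|y−yᵢ|) = Σwᵢ|x−xᵢ| + Σwᵢ|y−yᵢ|, so x and y are optimised independently as 1-D weighted medians.
Total weight W = 226; half = 113.
x-coordinate, sorted with cumulative weight:
  x=9 (Delta, w=7) cum 7
  x=10 (Gamma, w=45) cum 52
  x=12 (Beta, w=45) cum 97
  x=20 (Alpha, w=4) cum 101
  x=22 (Zeta, w=75) cum 176  ← median
  x=24 (Epsilon, w=50) cum 226
⇒ x* = 22
y-coordinate, sorted with cumulative weight:
  y=7 (Delta, w=7) cum 7
  y=8 (Zeta, w=75) cum 82
  y=12 (Gamma, w=45) cum 127  ← median
  y=13 (Epsilon, w=50) cum 177
  y=13 (Alpha, w=4) cum 181
  y=17 (Beta, w=45) cum 226
⇒ y* = 12

(22, 12)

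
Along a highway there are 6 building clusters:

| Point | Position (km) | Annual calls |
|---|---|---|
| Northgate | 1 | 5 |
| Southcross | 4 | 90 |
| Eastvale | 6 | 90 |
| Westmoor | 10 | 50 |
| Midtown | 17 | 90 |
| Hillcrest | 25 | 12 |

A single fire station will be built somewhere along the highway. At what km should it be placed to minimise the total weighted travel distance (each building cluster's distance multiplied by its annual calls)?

For a sum of weighted absolute distances on a line, the optimum is the weighted median (not the mean). Total weight W = 337; half-weight = 168.5.
Sort by position and accumulate weight:
  km 1 (Northgate, w=5) → cum 5
  km 4 (Southcross, w=90) → cum 95
  km 6 (Eastvale, w=90) → cum 185  ≥ 168.5 → median here
  km 10 (Westmoor, w=50) → cum 235
  km 17 (Midtown, w=90) → cum 325
  km 25 (Hillcrest, w=12) → cum 337
Optimal location: km 6.

x = 6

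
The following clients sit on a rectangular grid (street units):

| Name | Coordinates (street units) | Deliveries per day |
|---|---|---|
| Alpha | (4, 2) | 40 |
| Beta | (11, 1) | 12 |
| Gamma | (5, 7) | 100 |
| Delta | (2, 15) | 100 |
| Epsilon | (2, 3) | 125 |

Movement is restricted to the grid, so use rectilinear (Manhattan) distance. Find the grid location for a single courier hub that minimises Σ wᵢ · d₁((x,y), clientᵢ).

Manhattan distance separates: Σwᵢ(|x−xᵢ|+|y−yᵢ|) = Σwᵢ|x−xᵢ| + Σwᵢ|y−yᵢ|, so x and y are optimised independently as 1-D weighted medians.
Total weight W = 377; half = 188.5.
x-coordinate, sorted with cumulative weight:
  x=2 (Delta, w=100) cum 100
  x=2 (Epsilon, w=125) cum 225  ← median
  x=4 (Alpha, w=40) cum 265
  x=5 (Gamma, w=100) cum 365
  x=11 (Beta, w=12) cum 377
⇒ x* = 2
y-coordinate, sorted with cumulative weight:
  y=1 (Beta, w=12) cum 12
  y=2 (Alpha, w=40) cum 52
  y=3 (Epsilon, w=125) cum 177
  y=7 (Gamma, w=100) cum 277  ← median
  y=15 (Delta, w=100) cum 377
⇒ y* = 7

(2, 7)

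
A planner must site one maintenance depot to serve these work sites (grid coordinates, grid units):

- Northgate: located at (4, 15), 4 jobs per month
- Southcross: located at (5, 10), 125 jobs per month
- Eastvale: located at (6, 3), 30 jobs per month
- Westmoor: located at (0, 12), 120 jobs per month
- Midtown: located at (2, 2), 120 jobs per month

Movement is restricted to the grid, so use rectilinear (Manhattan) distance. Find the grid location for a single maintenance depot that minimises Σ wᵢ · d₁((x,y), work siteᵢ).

Manhattan distance separates: Σwᵢ(|x−xᵢ|+|y−yᵢ|) = Σwᵢ|x−xᵢ| + Σwᵢ|y−yᵢ|, so x and y are optimised independently as 1-D weighted medians.
Total weight W = 399; half = 199.5.
x-coordinate, sorted with cumulative weight:
  x=0 (Westmoor, w=120) cum 120
  x=2 (Midtown, w=120) cum 240  ← median
  x=4 (Northgate, w=4) cum 244
  x=5 (Southcross, w=125) cum 369
  x=6 (Eastvale, w=30) cum 399
⇒ x* = 2
y-coordinate, sorted with cumulative weight:
  y=2 (Midtown, w=120) cum 120
  y=3 (Eastvale, w=30) cum 150
  y=10 (Southcross, w=125) cum 275  ← median
  y=12 (Westmoor, w=120) cum 395
  y=15 (Northgate, w=4) cum 399
⇒ y* = 10

(2, 10)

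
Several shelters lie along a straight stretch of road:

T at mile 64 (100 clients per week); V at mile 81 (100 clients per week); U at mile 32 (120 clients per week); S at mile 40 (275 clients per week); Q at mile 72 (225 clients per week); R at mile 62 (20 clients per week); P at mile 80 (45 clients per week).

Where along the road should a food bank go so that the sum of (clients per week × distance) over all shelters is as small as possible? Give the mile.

For a sum of weighted absolute distances on a line, the optimum is the weighted median (not the mean). Total weight W = 885; half-weight = 442.5.
Sort by position and accumulate weight:
  mile 32 (U, w=120) → cum 120
  mile 40 (S, w=275) → cum 395
  mile 62 (R, w=20) → cum 415
  mile 64 (T, w=100) → cum 515  ≥ 442.5 → median here
  mile 72 (Q, w=225) → cum 740
  mile 80 (P, w=45) → cum 785
  mile 81 (V, w=100) → cum 885
Optimal location: mile 64.

x = 64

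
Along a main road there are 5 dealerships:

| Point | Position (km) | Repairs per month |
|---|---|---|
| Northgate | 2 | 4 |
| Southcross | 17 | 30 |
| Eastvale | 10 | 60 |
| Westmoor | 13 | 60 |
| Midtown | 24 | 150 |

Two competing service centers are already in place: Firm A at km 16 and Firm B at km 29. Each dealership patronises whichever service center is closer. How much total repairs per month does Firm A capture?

The indifferent point is the midpoint (16+29)/2 = 22.5; dealerships left of it (closer to Firm A at 16) go to Firm A, those right go to Firm B.
  Northgate at 2 (w=4) → Firm A
  Eastvale at 10 (w=60) → Firm A
  Westmoor at 13 (w=60) → Firm A
  Southcross at 17 (w=30) → Firm A
  Midtown at 24 (w=150) → Firm B
Firm A captures 154; Firm B captures 150.

154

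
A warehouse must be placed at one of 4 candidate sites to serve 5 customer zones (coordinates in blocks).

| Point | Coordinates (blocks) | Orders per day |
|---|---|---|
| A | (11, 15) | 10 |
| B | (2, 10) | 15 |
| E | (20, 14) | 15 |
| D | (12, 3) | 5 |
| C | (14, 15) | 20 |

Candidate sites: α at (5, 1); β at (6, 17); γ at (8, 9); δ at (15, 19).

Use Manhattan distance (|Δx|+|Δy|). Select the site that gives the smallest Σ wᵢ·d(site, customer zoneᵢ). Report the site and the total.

Total weighted distance at each candidate:
  α (5, 1): total = 1305
  β (6, 17): total = 790
  γ (8, 9): total = 740
  δ (15, 19): total = 755
Minimum is at γ with total 740 blocks.

γ, total 740 blocks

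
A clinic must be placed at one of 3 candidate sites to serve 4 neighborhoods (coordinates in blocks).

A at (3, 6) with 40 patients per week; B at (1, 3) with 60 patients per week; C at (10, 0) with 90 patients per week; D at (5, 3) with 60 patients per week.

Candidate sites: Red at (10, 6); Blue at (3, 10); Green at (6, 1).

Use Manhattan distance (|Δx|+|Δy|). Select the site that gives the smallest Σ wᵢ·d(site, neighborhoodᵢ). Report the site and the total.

Green, total 1370 blocks

Total weighted distance at each candidate:
  Red (10, 6): total = 2020
  Blue (3, 10): total = 2770
  Green (6, 1): total = 1370
Minimum is at Green with total 1370 blocks.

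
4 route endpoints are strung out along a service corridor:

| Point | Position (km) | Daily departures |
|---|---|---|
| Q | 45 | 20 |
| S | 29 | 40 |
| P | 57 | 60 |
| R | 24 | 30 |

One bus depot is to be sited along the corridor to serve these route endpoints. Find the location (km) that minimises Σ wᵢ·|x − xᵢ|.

x = 45

For a sum of weighted absolute distances on a line, the optimum is the weighted median (not the mean). Total weight W = 150; half-weight = 75.
Sort by position and accumulate weight:
  km 24 (R, w=30) → cum 30
  km 29 (S, w=40) → cum 70
  km 45 (Q, w=20) → cum 90  ≥ 75 → median here
  km 57 (P, w=60) → cum 150
Optimal location: km 45.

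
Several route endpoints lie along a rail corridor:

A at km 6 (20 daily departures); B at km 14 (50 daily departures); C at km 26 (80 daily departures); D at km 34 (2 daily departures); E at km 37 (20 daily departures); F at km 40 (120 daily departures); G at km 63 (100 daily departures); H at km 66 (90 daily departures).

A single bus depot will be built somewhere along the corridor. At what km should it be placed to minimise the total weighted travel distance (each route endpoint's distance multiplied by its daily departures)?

x = 40

For a sum of weighted absolute distances on a line, the optimum is the weighted median (not the mean). Total weight W = 482; half-weight = 241.
Sort by position and accumulate weight:
  km 6 (A, w=20) → cum 20
  km 14 (B, w=50) → cum 70
  km 26 (C, w=80) → cum 150
  km 34 (D, w=2) → cum 152
  km 37 (E, w=20) → cum 172
  km 40 (F, w=120) → cum 292  ≥ 241 → median here
  km 63 (G, w=100) → cum 392
  km 66 (H, w=90) → cum 482
Optimal location: km 40.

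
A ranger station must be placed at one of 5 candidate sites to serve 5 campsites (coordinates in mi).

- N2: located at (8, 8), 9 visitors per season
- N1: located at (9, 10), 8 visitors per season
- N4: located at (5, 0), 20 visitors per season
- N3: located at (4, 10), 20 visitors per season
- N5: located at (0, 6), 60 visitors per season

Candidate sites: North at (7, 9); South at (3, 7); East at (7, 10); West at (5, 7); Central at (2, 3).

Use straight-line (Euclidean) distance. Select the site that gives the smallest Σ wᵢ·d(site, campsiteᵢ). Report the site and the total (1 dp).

Total weighted distance at each candidate:
  North (7, 9): total = 735.2
  South (3, 7): total = 498.1
  East (7, 10): total = 783.8
  West (5, 7): total = 577.6
  Central (2, 3): total = 596.3
Minimum is at South with total 498.1 mi.

South, total 498.1 mi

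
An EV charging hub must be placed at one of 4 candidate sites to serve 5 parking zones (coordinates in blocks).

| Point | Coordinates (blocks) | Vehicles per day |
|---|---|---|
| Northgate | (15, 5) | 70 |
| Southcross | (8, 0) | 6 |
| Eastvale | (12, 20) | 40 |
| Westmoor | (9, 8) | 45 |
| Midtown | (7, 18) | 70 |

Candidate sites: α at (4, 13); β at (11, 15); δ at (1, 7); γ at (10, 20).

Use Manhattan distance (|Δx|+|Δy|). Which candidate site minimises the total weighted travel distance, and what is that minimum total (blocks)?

Total weighted distance at each candidate:
  α (4, 13): total = 3042
  β (11, 15): total = 2223
  δ (1, 7): total = 3759
  γ (10, 20): total = 2547
Minimum is at β with total 2223 blocks.

β, total 2223 blocks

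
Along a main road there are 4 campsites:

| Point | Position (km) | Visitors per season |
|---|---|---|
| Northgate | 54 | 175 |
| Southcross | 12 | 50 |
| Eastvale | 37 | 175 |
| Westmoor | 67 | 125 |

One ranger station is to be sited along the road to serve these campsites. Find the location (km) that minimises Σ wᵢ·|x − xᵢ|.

x = 54

For a sum of weighted absolute distances on a line, the optimum is the weighted median (not the mean). Total weight W = 525; half-weight = 262.5.
Sort by position and accumulate weight:
  km 12 (Southcross, w=50) → cum 50
  km 37 (Eastvale, w=175) → cum 225
  km 54 (Northgate, w=175) → cum 400  ≥ 262.5 → median here
  km 67 (Westmoor, w=125) → cum 525
Optimal location: km 54.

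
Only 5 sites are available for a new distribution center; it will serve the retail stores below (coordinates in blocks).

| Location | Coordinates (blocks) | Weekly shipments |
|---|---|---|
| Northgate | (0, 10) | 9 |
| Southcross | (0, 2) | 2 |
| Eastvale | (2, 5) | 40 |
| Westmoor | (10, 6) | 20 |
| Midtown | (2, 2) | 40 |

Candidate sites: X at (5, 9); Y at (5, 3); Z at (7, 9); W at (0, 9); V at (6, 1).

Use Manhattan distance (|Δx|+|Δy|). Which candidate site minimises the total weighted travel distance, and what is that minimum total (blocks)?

Y, total 640 blocks

Total weighted distance at each candidate:
  X (5, 9): total = 918
  Y (5, 3): total = 640
  Z (7, 9): total = 1060
  W (0, 9): total = 883
  V (6, 1): total = 849
Minimum is at Y with total 640 blocks.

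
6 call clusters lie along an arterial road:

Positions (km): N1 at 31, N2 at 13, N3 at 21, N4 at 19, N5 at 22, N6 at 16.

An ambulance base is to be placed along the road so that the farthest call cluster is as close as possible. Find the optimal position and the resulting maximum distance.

location 22, max distance 9

The 1-center on a line is the midpoint of the two extreme points: leftmost at 13, rightmost at 31.
Optimal location = (13 + 31)/2 = 22; maximum distance = (31 − 13)/2 = 9.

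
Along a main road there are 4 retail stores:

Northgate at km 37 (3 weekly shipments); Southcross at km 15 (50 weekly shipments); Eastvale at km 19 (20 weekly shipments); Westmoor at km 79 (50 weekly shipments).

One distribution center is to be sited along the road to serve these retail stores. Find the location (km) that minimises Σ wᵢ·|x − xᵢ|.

x = 19

For a sum of weighted absolute distances on a line, the optimum is the weighted median (not the mean). Total weight W = 123; half-weight = 61.5.
Sort by position and accumulate weight:
  km 15 (Southcross, w=50) → cum 50
  km 19 (Eastvale, w=20) → cum 70  ≥ 61.5 → median here
  km 37 (Northgate, w=3) → cum 73
  km 79 (Westmoor, w=50) → cum 123
Optimal location: km 19.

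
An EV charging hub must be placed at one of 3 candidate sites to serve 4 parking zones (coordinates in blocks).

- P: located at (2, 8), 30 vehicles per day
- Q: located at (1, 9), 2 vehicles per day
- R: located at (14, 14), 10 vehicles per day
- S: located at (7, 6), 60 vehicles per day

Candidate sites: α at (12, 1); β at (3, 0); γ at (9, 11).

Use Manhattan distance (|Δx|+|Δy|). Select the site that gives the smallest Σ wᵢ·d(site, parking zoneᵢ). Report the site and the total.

γ, total 820 blocks

Total weighted distance at each candidate:
  α (12, 1): total = 1298
  β (3, 0): total = 1142
  γ (9, 11): total = 820
Minimum is at γ with total 820 blocks.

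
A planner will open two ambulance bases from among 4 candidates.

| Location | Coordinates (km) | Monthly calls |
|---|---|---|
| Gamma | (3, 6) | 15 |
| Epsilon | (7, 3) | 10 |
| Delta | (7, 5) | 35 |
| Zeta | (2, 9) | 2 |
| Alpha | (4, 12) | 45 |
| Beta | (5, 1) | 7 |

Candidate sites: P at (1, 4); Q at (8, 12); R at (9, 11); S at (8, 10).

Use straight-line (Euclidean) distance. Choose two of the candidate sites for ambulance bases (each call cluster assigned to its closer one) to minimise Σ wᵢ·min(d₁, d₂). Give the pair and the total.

{P, S}, total 528.2

Evaluate every pair (each demand assigned to the nearer of the two):
  {P, S}: total = 528.2
  {P, Q}: total = 541.3
  {P, R}: total = 590.8
  {Q, S}: total = 603.8
  {R, S}: total = 625.0
  {Q, R}: total = 689.8
Best pair: {P, S} with total 528.2.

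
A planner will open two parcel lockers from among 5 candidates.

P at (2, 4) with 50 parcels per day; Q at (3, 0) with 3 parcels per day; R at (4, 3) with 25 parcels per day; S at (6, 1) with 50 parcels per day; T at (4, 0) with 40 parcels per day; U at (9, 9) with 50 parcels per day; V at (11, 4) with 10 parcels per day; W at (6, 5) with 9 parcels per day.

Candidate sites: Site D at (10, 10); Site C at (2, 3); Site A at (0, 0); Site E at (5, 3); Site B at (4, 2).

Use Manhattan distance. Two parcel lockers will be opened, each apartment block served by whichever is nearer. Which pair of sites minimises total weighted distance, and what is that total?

Evaluate every pair (each demand assigned to the nearer of the two):
  {Site D, Site B}: total = 679
  {Site D, Site E}: total = 747
  {Site D, Site C}: total = 836
  {Site C, Site E}: total = 994
  {Site C, Site B}: total = 1049
  {Site E, Site B}: total = 1061
  {Site A, Site E}: total = 1141
  {Site A, Site B}: total = 1199
  {Site D, Site A}: total = 1245
  {Site C, Site A}: total = 1373
Best pair: {Site D, Site B} with total 679.

{Site D, Site B}, total 679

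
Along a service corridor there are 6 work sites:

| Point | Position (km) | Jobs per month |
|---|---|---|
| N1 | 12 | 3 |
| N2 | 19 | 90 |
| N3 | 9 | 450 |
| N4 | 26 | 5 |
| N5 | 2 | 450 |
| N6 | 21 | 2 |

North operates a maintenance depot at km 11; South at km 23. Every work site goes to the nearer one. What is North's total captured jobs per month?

903

The indifferent point is the midpoint (11+23)/2 = 17; work sites left of it (closer to North at 11) go to North, those right go to South.
  N5 at 2 (w=450) → North
  N3 at 9 (w=450) → North
  N1 at 12 (w=3) → North
  N2 at 19 (w=90) → South
  N6 at 21 (w=2) → South
  N4 at 26 (w=5) → South
North captures 903; South captures 97.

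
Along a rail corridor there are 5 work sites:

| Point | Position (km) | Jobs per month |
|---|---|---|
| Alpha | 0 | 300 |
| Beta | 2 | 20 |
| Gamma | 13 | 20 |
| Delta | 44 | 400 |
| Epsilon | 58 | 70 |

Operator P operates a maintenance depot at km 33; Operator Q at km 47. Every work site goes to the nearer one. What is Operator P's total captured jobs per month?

The indifferent point is the midpoint (33+47)/2 = 40; work sites left of it (closer to Operator P at 33) go to Operator P, those right go to Operator Q.
  Alpha at 0 (w=300) → Operator P
  Beta at 2 (w=20) → Operator P
  Gamma at 13 (w=20) → Operator P
  Delta at 44 (w=400) → Operator Q
  Epsilon at 58 (w=70) → Operator Q
Operator P captures 340; Operator Q captures 470.

340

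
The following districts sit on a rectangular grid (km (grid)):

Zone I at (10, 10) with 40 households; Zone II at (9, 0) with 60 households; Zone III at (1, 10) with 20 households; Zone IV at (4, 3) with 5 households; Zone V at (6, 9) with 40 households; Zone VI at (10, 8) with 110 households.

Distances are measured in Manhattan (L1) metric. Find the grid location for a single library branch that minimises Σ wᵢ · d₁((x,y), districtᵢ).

(10, 8)

Manhattan distance separates: Σwᵢ(|x−xᵢ|+|y−yᵢ|) = Σwᵢ|x−xᵢ| + Σwᵢ|y−yᵢ|, so x and y are optimised independently as 1-D weighted medians.
Total weight W = 275; half = 137.5.
x-coordinate, sorted with cumulative weight:
  x=1 (Zone III, w=20) cum 20
  x=4 (Zone IV, w=5) cum 25
  x=6 (Zone V, w=40) cum 65
  x=9 (Zone II, w=60) cum 125
  x=10 (Zone I, w=40) cum 165  ← median
  x=10 (Zone VI, w=110) cum 275
⇒ x* = 10
y-coordinate, sorted with cumulative weight:
  y=0 (Zone II, w=60) cum 60
  y=3 (Zone IV, w=5) cum 65
  y=8 (Zone VI, w=110) cum 175  ← median
  y=9 (Zone V, w=40) cum 215
  y=10 (Zone I, w=40) cum 255
  y=10 (Zone III, w=20) cum 275
⇒ y* = 8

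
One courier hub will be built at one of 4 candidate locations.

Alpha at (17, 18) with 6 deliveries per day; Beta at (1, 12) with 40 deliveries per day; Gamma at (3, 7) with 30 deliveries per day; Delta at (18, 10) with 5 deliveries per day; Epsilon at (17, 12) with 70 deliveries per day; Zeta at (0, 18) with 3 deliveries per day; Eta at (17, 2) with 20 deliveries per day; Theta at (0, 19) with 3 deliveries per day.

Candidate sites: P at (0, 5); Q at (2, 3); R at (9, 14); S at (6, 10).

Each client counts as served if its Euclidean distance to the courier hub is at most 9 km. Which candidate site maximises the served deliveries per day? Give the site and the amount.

Coverage radius r = 9 km; a point is covered iff (Δx)²+(Δy)² ≤ 9² = 81.
  P (0, 5): covers {Beta, Gamma} → 70
  Q (2, 3): covers {Gamma} → 30
  R (9, 14): covers {Alpha, Beta, Epsilon} → 116
  S (6, 10): covers {Beta, Gamma} → 70
Maximum coverage at R: 116 deliveries per day.

R, covering 116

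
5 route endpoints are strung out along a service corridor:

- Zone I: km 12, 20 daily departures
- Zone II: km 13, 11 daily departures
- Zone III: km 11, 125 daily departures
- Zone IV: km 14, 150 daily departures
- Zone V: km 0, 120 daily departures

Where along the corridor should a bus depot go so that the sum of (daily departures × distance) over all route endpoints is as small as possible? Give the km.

For a sum of weighted absolute distances on a line, the optimum is the weighted median (not the mean). Total weight W = 426; half-weight = 213.
Sort by position and accumulate weight:
  km 0 (Zone V, w=120) → cum 120
  km 11 (Zone III, w=125) → cum 245  ≥ 213 → median here
  km 12 (Zone I, w=20) → cum 265
  km 13 (Zone II, w=11) → cum 276
  km 14 (Zone IV, w=150) → cum 426
Optimal location: km 11.

x = 11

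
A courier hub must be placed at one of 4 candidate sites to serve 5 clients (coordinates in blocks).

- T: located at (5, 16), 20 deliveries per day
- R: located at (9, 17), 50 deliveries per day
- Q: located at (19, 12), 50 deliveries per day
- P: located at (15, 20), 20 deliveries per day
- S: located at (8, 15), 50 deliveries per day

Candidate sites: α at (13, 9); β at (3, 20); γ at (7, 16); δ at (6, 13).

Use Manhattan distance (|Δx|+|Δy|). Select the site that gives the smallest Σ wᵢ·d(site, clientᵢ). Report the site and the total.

γ, total 1330 blocks

Total weighted distance at each candidate:
  α (13, 9): total = 2160
  β (3, 20): total = 2510
  γ (7, 16): total = 1330
  δ (6, 13): total = 1650
Minimum is at γ with total 1330 blocks.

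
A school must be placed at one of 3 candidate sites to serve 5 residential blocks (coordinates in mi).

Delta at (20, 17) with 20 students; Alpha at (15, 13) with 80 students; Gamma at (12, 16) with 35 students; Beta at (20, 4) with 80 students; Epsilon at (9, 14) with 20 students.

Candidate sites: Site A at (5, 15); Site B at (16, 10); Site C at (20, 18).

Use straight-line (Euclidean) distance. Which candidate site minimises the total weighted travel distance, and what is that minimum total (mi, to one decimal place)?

Site B, total 1404.7 mi

Total weighted distance at each candidate:
  Site A (5, 15): total = 2936.5
  Site B (16, 10): total = 1404.7
  Site C (20, 18): total = 2228.4
Minimum is at Site B with total 1404.7 mi.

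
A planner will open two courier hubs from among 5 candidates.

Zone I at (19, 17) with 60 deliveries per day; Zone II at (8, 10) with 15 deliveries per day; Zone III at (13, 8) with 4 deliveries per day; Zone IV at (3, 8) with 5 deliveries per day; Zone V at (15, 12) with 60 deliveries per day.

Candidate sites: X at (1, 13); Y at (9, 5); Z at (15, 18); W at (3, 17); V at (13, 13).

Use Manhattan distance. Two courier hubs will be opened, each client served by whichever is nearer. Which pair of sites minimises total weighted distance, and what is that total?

{Z, V}, total 695

Evaluate every pair (each demand assigned to the nearer of the two):
  {Z, V}: total = 695
  {Y, Z}: total = 823
  {X, Z}: total = 893
  {Z, W}: total = 933
  {Y, V}: total = 935
  {X, V}: total = 955
  {W, V}: total = 965
  {Y, W}: total = 1903
  {X, W}: total = 2113
  {X, Y}: total = 2253
Best pair: {Z, V} with total 695.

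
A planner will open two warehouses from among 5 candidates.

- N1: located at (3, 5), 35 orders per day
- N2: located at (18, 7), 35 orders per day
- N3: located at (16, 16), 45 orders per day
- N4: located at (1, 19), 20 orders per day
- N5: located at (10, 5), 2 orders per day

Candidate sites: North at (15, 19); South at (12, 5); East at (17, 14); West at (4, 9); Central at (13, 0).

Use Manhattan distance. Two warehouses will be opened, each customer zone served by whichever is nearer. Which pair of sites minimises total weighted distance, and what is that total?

Evaluate every pair (each demand assigned to the nearer of the two):
  {East, West}: total = 870
  {North, South}: total = 1059
  {South, East}: total = 1154
  {North, West}: total = 1160
  {East, Central}: total = 1376
  {South, West}: total = 1394
  {North, Central}: total = 1421
  {North, East}: total = 1532
  {West, Central}: total = 1726
  {South, Central}: total = 1774
Best pair: {East, West} with total 870.

{East, West}, total 870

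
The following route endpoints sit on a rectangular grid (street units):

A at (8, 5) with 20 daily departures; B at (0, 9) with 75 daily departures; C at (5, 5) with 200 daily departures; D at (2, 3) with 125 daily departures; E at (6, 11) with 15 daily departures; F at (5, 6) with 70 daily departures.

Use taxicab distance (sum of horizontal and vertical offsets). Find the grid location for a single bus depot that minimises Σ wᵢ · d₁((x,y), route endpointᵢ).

Manhattan distance separates: Σwᵢ(|x−xᵢ|+|y−yᵢ|) = Σwᵢ|x−xᵢ| + Σwᵢ|y−yᵢ|, so x and y are optimised independently as 1-D weighted medians.
Total weight W = 505; half = 252.5.
x-coordinate, sorted with cumulative weight:
  x=0 (B, w=75) cum 75
  x=2 (D, w=125) cum 200
  x=5 (C, w=200) cum 400  ← median
  x=5 (F, w=70) cum 470
  x=6 (E, w=15) cum 485
  x=8 (A, w=20) cum 505
⇒ x* = 5
y-coordinate, sorted with cumulative weight:
  y=3 (D, w=125) cum 125
  y=5 (A, w=20) cum 145
  y=5 (C, w=200) cum 345  ← median
  y=6 (F, w=70) cum 415
  y=9 (B, w=75) cum 490
  y=11 (E, w=15) cum 505
⇒ y* = 5

(5, 5)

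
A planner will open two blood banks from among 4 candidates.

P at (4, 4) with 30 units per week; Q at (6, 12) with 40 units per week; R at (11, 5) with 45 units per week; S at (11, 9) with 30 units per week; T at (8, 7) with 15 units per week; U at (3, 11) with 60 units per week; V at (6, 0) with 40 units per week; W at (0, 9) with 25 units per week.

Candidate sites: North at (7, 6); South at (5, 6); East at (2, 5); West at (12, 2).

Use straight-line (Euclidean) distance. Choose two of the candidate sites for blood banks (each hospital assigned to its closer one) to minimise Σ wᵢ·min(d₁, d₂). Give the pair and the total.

Evaluate every pair (each demand assigned to the nearer of the two):
  {North, South}: total = 1379.3
  {North, East}: total = 1387.2
  {South, West}: total = 1413.6
  {North, West}: total = 1482.9
  {South, East}: total = 1511.0
  {East, West}: total = 1568.6
Best pair: {North, South} with total 1379.3.

{North, South}, total 1379.3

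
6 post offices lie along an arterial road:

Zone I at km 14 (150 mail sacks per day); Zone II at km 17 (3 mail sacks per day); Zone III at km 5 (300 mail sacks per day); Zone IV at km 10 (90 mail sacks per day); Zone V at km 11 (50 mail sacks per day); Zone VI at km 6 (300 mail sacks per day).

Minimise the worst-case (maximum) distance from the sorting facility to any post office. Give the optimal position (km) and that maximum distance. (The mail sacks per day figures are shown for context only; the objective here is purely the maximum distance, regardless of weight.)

location 11, max distance 6

The 1-center on a line is the midpoint of the two extreme points: leftmost at 5, rightmost at 17.
Optimal location = (5 + 17)/2 = 11; maximum distance = (17 − 5)/2 = 6.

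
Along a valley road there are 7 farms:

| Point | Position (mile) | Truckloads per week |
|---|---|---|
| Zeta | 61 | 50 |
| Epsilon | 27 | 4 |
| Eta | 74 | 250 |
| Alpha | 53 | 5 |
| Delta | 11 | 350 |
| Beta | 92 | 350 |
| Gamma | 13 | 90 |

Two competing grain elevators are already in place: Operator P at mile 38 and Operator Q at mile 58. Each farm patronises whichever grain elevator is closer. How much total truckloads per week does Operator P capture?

The indifferent point is the midpoint (38+58)/2 = 48; farms left of it (closer to Operator P at 38) go to Operator P, those right go to Operator Q.
  Delta at 11 (w=350) → Operator P
  Gamma at 13 (w=90) → Operator P
  Epsilon at 27 (w=4) → Operator P
  Alpha at 53 (w=5) → Operator Q
  Zeta at 61 (w=50) → Operator Q
  Eta at 74 (w=250) → Operator Q
  Beta at 92 (w=350) → Operator Q
Operator P captures 444; Operator Q captures 655.

444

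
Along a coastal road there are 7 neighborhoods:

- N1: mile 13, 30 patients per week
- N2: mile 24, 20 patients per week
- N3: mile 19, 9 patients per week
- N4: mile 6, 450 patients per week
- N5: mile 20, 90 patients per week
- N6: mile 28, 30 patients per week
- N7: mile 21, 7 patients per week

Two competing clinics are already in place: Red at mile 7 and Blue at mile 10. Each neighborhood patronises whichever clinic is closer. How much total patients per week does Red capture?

The indifferent point is the midpoint (7+10)/2 = 8.5; neighborhoods left of it (closer to Red at 7) go to Red, those right go to Blue.
  N4 at 6 (w=450) → Red
  N1 at 13 (w=30) → Blue
  N3 at 19 (w=9) → Blue
  N5 at 20 (w=90) → Blue
  N7 at 21 (w=7) → Blue
  N2 at 24 (w=20) → Blue
  N6 at 28 (w=30) → Blue
Red captures 450; Blue captures 186.

450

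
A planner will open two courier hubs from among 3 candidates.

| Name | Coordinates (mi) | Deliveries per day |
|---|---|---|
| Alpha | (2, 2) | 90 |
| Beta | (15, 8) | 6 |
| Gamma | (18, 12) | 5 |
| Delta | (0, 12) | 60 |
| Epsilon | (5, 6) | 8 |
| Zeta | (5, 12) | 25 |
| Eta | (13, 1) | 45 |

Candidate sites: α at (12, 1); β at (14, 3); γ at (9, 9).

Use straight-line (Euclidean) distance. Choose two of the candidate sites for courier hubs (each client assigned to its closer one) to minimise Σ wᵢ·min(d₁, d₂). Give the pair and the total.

{α, γ}, total 1754.1

Evaluate every pair (each demand assigned to the nearer of the two):
  {α, γ}: total = 1754.1
  {β, γ}: total = 1803.8
  {α, β}: total = 2393.1
Best pair: {α, γ} with total 1754.1.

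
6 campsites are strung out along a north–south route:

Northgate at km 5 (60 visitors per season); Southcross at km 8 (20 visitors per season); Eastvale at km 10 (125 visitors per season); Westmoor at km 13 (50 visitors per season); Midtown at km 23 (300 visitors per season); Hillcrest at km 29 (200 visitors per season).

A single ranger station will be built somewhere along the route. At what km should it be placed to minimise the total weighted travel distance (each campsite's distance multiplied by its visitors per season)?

For a sum of weighted absolute distances on a line, the optimum is the weighted median (not the mean). Total weight W = 755; half-weight = 377.5.
Sort by position and accumulate weight:
  km 5 (Northgate, w=60) → cum 60
  km 8 (Southcross, w=20) → cum 80
  km 10 (Eastvale, w=125) → cum 205
  km 13 (Westmoor, w=50) → cum 255
  km 23 (Midtown, w=300) → cum 555  ≥ 377.5 → median here
  km 29 (Hillcrest, w=200) → cum 755
Optimal location: km 23.

x = 23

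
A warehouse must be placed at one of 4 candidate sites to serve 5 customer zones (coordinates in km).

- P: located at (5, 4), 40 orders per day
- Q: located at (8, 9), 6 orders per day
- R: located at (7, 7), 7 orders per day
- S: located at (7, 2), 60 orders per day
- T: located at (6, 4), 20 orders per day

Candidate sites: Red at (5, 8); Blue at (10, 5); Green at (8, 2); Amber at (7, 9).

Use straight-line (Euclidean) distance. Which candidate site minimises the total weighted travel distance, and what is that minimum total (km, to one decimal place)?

Green, total 338.5 km

Total weighted distance at each candidate:
  Red (5, 8): total = 656.6
  Blue (10, 5): total = 593.1
  Green (8, 2): total = 338.5
  Amber (7, 9): total = 757.4
Minimum is at Green with total 338.5 km.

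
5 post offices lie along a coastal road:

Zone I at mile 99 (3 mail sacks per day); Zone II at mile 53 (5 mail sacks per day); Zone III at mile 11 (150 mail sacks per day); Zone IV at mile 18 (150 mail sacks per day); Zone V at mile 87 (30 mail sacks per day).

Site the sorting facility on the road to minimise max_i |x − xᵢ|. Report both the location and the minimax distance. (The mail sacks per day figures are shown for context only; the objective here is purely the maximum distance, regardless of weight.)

location 55, max distance 44

The 1-center on a line is the midpoint of the two extreme points: leftmost at 11, rightmost at 99.
Optimal location = (11 + 99)/2 = 55; maximum distance = (99 − 11)/2 = 44.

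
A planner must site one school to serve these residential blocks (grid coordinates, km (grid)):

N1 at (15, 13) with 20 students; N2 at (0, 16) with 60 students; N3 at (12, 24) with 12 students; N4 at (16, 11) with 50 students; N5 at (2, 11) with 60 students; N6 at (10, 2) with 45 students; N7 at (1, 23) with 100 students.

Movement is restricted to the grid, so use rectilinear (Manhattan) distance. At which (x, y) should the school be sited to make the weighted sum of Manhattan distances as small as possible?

(2, 13)

Manhattan distance separates: Σwᵢ(|x−xᵢ|+|y−yᵢ|) = Σwᵢ|x−xᵢ| + Σwᵢ|y−yᵢ|, so x and y are optimised independently as 1-D weighted medians.
Total weight W = 347; half = 173.5.
x-coordinate, sorted with cumulative weight:
  x=0 (N2, w=60) cum 60
  x=1 (N7, w=100) cum 160
  x=2 (N5, w=60) cum 220  ← median
  x=10 (N6, w=45) cum 265
  x=12 (N3, w=12) cum 277
  x=15 (N1, w=20) cum 297
  x=16 (N4, w=50) cum 347
⇒ x* = 2
y-coordinate, sorted with cumulative weight:
  y=2 (N6, w=45) cum 45
  y=11 (N4, w=50) cum 95
  y=11 (N5, w=60) cum 155
  y=13 (N1, w=20) cum 175  ← median
  y=16 (N2, w=60) cum 235
  y=23 (N7, w=100) cum 335
  y=24 (N3, w=12) cum 347
⇒ y* = 13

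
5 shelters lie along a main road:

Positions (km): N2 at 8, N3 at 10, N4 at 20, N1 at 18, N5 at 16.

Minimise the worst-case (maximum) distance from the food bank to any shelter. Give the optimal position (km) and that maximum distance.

location 14, max distance 6

The 1-center on a line is the midpoint of the two extreme points: leftmost at 8, rightmost at 20.
Optimal location = (8 + 20)/2 = 14; maximum distance = (20 − 8)/2 = 6.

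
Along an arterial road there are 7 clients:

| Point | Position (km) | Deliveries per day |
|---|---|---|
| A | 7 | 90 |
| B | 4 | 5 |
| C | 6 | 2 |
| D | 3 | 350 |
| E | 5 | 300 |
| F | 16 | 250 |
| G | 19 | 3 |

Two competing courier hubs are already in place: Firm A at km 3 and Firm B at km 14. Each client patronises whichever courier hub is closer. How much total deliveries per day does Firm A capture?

The indifferent point is the midpoint (3+14)/2 = 8.5; clients left of it (closer to Firm A at 3) go to Firm A, those right go to Firm B.
  D at 3 (w=350) → Firm A
  B at 4 (w=5) → Firm A
  E at 5 (w=300) → Firm A
  C at 6 (w=2) → Firm A
  A at 7 (w=90) → Firm A
  F at 16 (w=250) → Firm B
  G at 19 (w=3) → Firm B
Firm A captures 747; Firm B captures 253.

747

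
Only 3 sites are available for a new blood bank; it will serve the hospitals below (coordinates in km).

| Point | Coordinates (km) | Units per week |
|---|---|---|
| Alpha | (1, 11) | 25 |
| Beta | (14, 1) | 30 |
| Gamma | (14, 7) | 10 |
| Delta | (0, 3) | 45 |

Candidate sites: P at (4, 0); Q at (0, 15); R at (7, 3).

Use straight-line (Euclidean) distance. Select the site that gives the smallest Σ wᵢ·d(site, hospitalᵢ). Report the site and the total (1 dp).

Total weighted distance at each candidate:
  P (4, 0): total = 933.6
  Q (0, 15): total = 1398.3
  R (7, 3): total = 864.0
Minimum is at R with total 864.0 km.

R, total 864.0 km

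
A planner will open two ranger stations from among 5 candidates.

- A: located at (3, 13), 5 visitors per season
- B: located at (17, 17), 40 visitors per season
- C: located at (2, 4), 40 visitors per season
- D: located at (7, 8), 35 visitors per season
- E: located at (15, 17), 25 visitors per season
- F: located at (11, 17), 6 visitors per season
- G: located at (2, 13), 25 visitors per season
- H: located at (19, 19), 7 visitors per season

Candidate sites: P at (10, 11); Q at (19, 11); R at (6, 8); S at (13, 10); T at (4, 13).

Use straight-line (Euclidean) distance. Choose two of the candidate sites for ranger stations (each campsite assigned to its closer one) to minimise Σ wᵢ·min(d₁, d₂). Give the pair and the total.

{Q, R}, total 999.8

Evaluate every pair (each demand assigned to the nearer of the two):
  {Q, R}: total = 999.8
  {R, S}: total = 1074.4
  {P, R}: total = 1135.3
  {Q, T}: total = 1165.5
  {S, T}: total = 1251.8
  {P, T}: total = 1257.1
  {R, T}: total = 1314.4
  {P, Q}: total = 1342.0
  {P, S}: total = 1433.0
  {Q, S}: total = 1592.7
Best pair: {Q, R} with total 999.8.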